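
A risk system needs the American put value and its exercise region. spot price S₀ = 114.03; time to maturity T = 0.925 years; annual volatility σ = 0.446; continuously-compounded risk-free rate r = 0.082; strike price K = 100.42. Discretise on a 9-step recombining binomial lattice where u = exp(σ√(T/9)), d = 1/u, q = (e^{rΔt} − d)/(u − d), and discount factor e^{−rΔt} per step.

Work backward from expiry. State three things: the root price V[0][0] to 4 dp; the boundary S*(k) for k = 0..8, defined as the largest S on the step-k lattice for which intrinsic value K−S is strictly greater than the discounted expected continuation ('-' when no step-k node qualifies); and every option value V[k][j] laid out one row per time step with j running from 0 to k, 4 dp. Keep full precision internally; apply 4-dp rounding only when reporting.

Δt=0.10278  u=1.15371  d=0.86677  q=0.49381  discount=0.99161
step 9 (expiry): payoffs max(K−S,0) = 68.9318 58.5077 44.6327 26.1645 1.5824 0.0000 0.0000 0.0000 0.0000 0.0000
step 8: (k=8,j=0): S=36.3283, (K−S)⁺=64.0917, hold=63.2489 ⇒ V=64.0917 exercise | (k=8,j=1): S=48.3547, (K−S)⁺=52.0653, hold=51.2225 ⇒ V=52.0653 exercise | (k=8,j=2): S=64.3624, (K−S)⁺=36.0576, hold=35.2148 ⇒ V=36.0576 exercise | (k=8,j=3): S=85.6694, (K−S)⁺=14.7506, hold=13.9079 ⇒ V=14.7506 exercise | (k=8,j=4): S=114.0300, (K−S)⁺=0.0000, hold=0.7943 ⇒ V=0.7943 continue | (k=8,j=5): S=151.7793, (K−S)⁺=0.0000, hold=0.0000 ⇒ V=0.0000 continue | (k=8,j=6): S=202.0254, (K−S)⁺=0.0000, hold=0.0000 ⇒ V=0.0000 continue | (k=8,j=7): S=268.9054, (K−S)⁺=0.0000, hold=0.0000 ⇒ V=0.0000 continue | (k=8,j=8): S=357.9258, (K−S)⁺=0.0000, hold=0.0000 ⇒ V=0.0000 continue  boundary S*=85.6694
step 7: (k=7,j=0): S=41.9123, (K−S)⁺=58.5077, hold=57.6649 ⇒ V=58.5077 exercise | (k=7,j=1): S=55.7873, (K−S)⁺=44.6327, hold=43.7899 ⇒ V=44.6327 exercise | (k=7,j=2): S=74.2555, (K−S)⁺=26.1645, hold=25.3217 ⇒ V=26.1645 exercise | (k=7,j=3): S=98.8376, (K−S)⁺=1.5824, hold=7.7929 ⇒ V=7.7929 continue | (k=7,j=4): S=131.5576, (K−S)⁺=0.0000, hold=0.3987 ⇒ V=0.3987 continue | (k=7,j=5): S=175.1094, (K−S)⁺=0.0000, hold=0.0000 ⇒ V=0.0000 continue | (k=7,j=6): S=233.0788, (K−S)⁺=0.0000, hold=0.0000 ⇒ V=0.0000 continue | (k=7,j=7): S=310.2389, (K−S)⁺=0.0000, hold=0.0000 ⇒ V=0.0000 continue  boundary S*=74.2555
step 6: (k=6,j=0): S=48.3547, (K−S)⁺=52.0653, hold=51.2225 ⇒ V=52.0653 exercise | (k=6,j=1): S=64.3624, (K−S)⁺=36.0576, hold=35.2148 ⇒ V=36.0576 exercise | (k=6,j=2): S=85.6694, (K−S)⁺=14.7506, hold=16.9489 ⇒ V=16.9489 continue | (k=6,j=3): S=114.0300, (K−S)⁺=0.0000, hold=4.1068 ⇒ V=4.1068 continue | (k=6,j=4): S=151.7793, (K−S)⁺=0.0000, hold=0.2001 ⇒ V=0.2001 continue | (k=6,j=5): S=202.0254, (K−S)⁺=0.0000, hold=0.0000 ⇒ V=0.0000 continue | (k=6,j=6): S=268.9054, (K−S)⁺=0.0000, hold=0.0000 ⇒ V=0.0000 continue  boundary S*=64.3624
step 5: (k=5,j=0): S=55.7873, (K−S)⁺=44.6327, hold=43.7899 ⇒ V=44.6327 exercise | (k=5,j=1): S=74.2555, (K−S)⁺=26.1645, hold=26.3981 ⇒ V=26.3981 continue | (k=5,j=2): S=98.8376, (K−S)⁺=1.5824, hold=10.5183 ⇒ V=10.5183 continue | (k=5,j=3): S=131.5576, (K−S)⁺=0.0000, hold=2.1593 ⇒ V=2.1593 continue | (k=5,j=4): S=175.1094, (K−S)⁺=0.0000, hold=0.1004 ⇒ V=0.1004 continue | (k=5,j=5): S=233.0788, (K−S)⁺=0.0000, hold=0.0000 ⇒ V=0.0000 continue  boundary S*=55.7873
step 4: (k=4,j=0): S=64.3624, (K−S)⁺=36.0576, hold=35.3293 ⇒ V=36.0576 exercise | (k=4,j=1): S=85.6694, (K−S)⁺=14.7506, hold=18.4008 ⇒ V=18.4008 continue | (k=4,j=2): S=114.0300, (K−S)⁺=0.0000, hold=6.3369 ⇒ V=6.3369 continue | (k=4,j=3): S=151.7793, (K−S)⁺=0.0000, hold=1.1331 ⇒ V=1.1331 continue | (k=4,j=4): S=202.0254, (K−S)⁺=0.0000, hold=0.0504 ⇒ V=0.0504 continue  boundary S*=64.3624
step 3: (k=3,j=0): S=74.2555, (K−S)⁺=26.1645, hold=27.1091 ⇒ V=27.1091 continue | (k=3,j=1): S=98.8376, (K−S)⁺=1.5824, hold=12.3391 ⇒ V=12.3391 continue | (k=3,j=2): S=131.5576, (K−S)⁺=0.0000, hold=3.7356 ⇒ V=3.7356 continue | (k=3,j=3): S=175.1094, (K−S)⁺=0.0000, hold=0.5934 ⇒ V=0.5934 continue  boundary S*=-
step 2: (k=2,j=0): S=85.6694, (K−S)⁺=14.7506, hold=19.6492 ⇒ V=19.6492 continue | (k=2,j=1): S=114.0300, (K−S)⁺=0.0000, hold=8.0227 ⇒ V=8.0227 continue | (k=2,j=2): S=151.7793, (K−S)⁺=0.0000, hold=2.1656 ⇒ V=2.1656 continue  boundary S*=-
step 1: (k=1,j=0): S=98.8376, (K−S)⁺=1.5824, hold=13.7912 ⇒ V=13.7912 continue | (k=1,j=1): S=131.5576, (K−S)⁺=0.0000, hold=5.0874 ⇒ V=5.0874 continue  boundary S*=-
step 0: (k=0,j=0): S=114.0300, (K−S)⁺=0.0000, hold=9.4135 ⇒ V=9.4135 continue  boundary S*=-

price = 9.4135
boundary = - - - - 64.3624 55.7873 64.3624 74.2555 85.6694
tree:
9.4135
13.7912 5.0874
19.6492 8.0227 2.1656
27.1091 12.3391 3.7356 0.5934
36.0576 18.4008 6.3369 1.1331 0.0504
44.6327 26.3981 10.5183 2.1593 0.1004 0.0000
52.0653 36.0576 16.9489 4.1068 0.2001 0.0000 0.0000
58.5077 44.6327 26.1645 7.7929 0.3987 0.0000 0.0000 0.0000
64.0917 52.0653 36.0576 14.7506 0.7943 0.0000 0.0000 0.0000 0.0000
68.9318 58.5077 44.6327 26.1645 1.5824 0.0000 0.0000 0.0000 0.0000 0.0000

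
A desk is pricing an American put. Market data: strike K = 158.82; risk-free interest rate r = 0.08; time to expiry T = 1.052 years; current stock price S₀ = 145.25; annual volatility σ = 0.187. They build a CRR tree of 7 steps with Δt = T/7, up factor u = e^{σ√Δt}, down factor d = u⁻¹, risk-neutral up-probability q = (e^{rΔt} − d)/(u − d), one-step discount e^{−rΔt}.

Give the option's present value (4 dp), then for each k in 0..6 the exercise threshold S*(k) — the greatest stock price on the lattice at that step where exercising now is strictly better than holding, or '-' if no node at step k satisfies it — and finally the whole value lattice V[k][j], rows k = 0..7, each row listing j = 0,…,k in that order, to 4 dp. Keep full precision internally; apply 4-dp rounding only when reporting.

price = 14.9316
boundary = - 135.0929 125.6461 135.0929 125.6461 135.0929 145.2500
tree:
14.9316
23.7271 8.4859
33.1739 14.4551 4.0760
41.9602 23.7271 7.6327 1.4275
50.1320 33.1739 13.8029 3.0501 0.2100
57.7324 41.9602 23.7271 6.4648 0.4889 0.0000
64.8013 50.1320 33.1739 13.5700 1.1380 0.0000 0.0000
71.3759 57.7324 41.9602 23.7271 2.6492 0.0000 0.0000 0.0000

Δt=0.15029  u=1.07519  d=0.93007  q=0.56524  discount=0.98805
step 7 (expiry): payoffs max(K−S,0) = 71.3759 57.7324 41.9602 23.7271 2.6492 0.0000 0.0000 0.0000
step 6: (k=6,j=0): S=94.0187, (K−S)⁺=64.8013, hold=62.9032 ⇒ V=64.8013 exercise | (k=6,j=1): S=108.6880, (K−S)⁺=50.1320, hold=48.2340 ⇒ V=50.1320 exercise | (k=6,j=2): S=125.6461, (K−S)⁺=33.1739, hold=31.2759 ⇒ V=33.1739 exercise | (k=6,j=3): S=145.2500, (K−S)⁺=13.5700, hold=11.6720 ⇒ V=13.5700 exercise | (k=6,j=4): S=167.9126, (K−S)⁺=0.0000, hold=1.1380 ⇒ V=1.1380 continue | (k=6,j=5): S=194.1112, (K−S)⁺=0.0000, hold=0.0000 ⇒ V=0.0000 continue | (k=6,j=6): S=224.3974, (K−S)⁺=0.0000, hold=0.0000 ⇒ V=0.0000 continue  boundary S*=145.2500
step 5: (k=5,j=0): S=101.0876, (K−S)⁺=57.7324, hold=55.8343 ⇒ V=57.7324 exercise | (k=5,j=1): S=116.8598, (K−S)⁺=41.9602, hold=40.0621 ⇒ V=41.9602 exercise | (k=5,j=2): S=135.0929, (K−S)⁺=23.7271, hold=21.8291 ⇒ V=23.7271 exercise | (k=5,j=3): S=156.1708, (K−S)⁺=2.6492, hold=6.4648 ⇒ V=6.4648 continue | (k=5,j=4): S=180.5373, (K−S)⁺=0.0000, hold=0.4889 ⇒ V=0.4889 continue | (k=5,j=5): S=208.7057, (K−S)⁺=0.0000, hold=0.0000 ⇒ V=0.0000 continue  boundary S*=135.0929
step 4: (k=4,j=0): S=108.6880, (K−S)⁺=50.1320, hold=48.2340 ⇒ V=50.1320 exercise | (k=4,j=1): S=125.6461, (K−S)⁺=33.1739, hold=31.2759 ⇒ V=33.1739 exercise | (k=4,j=2): S=145.2500, (K−S)⁺=13.5700, hold=13.8029 ⇒ V=13.8029 continue | (k=4,j=3): S=167.9126, (K−S)⁺=0.0000, hold=3.0501 ⇒ V=3.0501 continue | (k=4,j=4): S=194.1112, (K−S)⁺=0.0000, hold=0.2100 ⇒ V=0.2100 continue  boundary S*=125.6461
step 3: (k=3,j=0): S=116.8598, (K−S)⁺=41.9602, hold=40.0621 ⇒ V=41.9602 exercise | (k=3,j=1): S=135.0929, (K−S)⁺=23.7271, hold=21.9591 ⇒ V=23.7271 exercise | (k=3,j=2): S=156.1708, (K−S)⁺=2.6492, hold=7.6327 ⇒ V=7.6327 continue | (k=3,j=3): S=180.5373, (K−S)⁺=0.0000, hold=1.4275 ⇒ V=1.4275 continue  boundary S*=135.0929
step 2: (k=2,j=0): S=125.6461, (K−S)⁺=33.1739, hold=31.2759 ⇒ V=33.1739 exercise | (k=2,j=1): S=145.2500, (K−S)⁺=13.5700, hold=14.4551 ⇒ V=14.4551 continue | (k=2,j=2): S=167.9126, (K−S)⁺=0.0000, hold=4.0760 ⇒ V=4.0760 continue  boundary S*=125.6461
step 1: (k=1,j=0): S=135.0929, (K−S)⁺=23.7271, hold=22.3234 ⇒ V=23.7271 exercise | (k=1,j=1): S=156.1708, (K−S)⁺=2.6492, hold=8.4859 ⇒ V=8.4859 continue  boundary S*=135.0929
step 0: (k=0,j=0): S=145.2500, (K−S)⁺=13.5700, hold=14.9316 ⇒ V=14.9316 continue  boundary S*=-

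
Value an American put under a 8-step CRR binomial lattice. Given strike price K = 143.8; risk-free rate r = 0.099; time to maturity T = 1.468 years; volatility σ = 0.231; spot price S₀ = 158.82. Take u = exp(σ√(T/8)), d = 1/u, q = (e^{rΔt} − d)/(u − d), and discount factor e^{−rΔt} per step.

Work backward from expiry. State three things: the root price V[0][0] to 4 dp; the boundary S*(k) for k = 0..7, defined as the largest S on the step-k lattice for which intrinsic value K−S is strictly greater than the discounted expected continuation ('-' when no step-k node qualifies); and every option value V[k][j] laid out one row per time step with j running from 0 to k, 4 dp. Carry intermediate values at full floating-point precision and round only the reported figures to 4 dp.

Δt=0.18350, u=1.10401, d=0.90579, q=0.56776, disc=e^(-rΔt)=0.98200
k=8 terminal: V=max(K-S,0) → 71.8375 56.0886 36.8931 13.4967 0.0000 0.0000 0.0000 0.0000 0.0000
k=7: j=0 S=79.4477 intr=64.3523 cont=61.7636 V=64.3523[EX]; j=1 S=96.8347 intr=46.9653 cont=44.3766 V=46.9653[EX]; j=2 S=118.0268 intr=25.7732 cont=23.1844 V=25.7732[EX]; j=3 S=143.8568 intr=0.0000 cont=5.7287 V=5.7287[hold]; j=4 S=175.3396 intr=0.0000 cont=0.0000 V=0.0000[hold]; j=5 S=213.7124 intr=0.0000 cont=0.0000 V=0.0000[hold]; j=6 S=260.4830 intr=0.0000 cont=0.0000 V=0.0000[hold]; j=7 S=317.4893 intr=0.0000 cont=0.0000 V=0.0000[hold]  S*(7)=118.0268
k=6: j=0 S=87.7114 intr=56.0886 cont=53.4998 V=56.0886[EX]; j=1 S=106.9069 intr=36.8931 cont=34.3043 V=36.8931[EX]; j=2 S=130.3033 intr=13.4967 cont=14.1336 V=14.1336[hold]; j=3 S=158.8200 intr=0.0000 cont=2.4316 V=2.4316[hold]; j=4 S=193.5775 intr=0.0000 cont=0.0000 V=0.0000[hold]; j=5 S=235.9416 intr=0.0000 cont=0.0000 V=0.0000[hold]; j=6 S=287.5771 intr=0.0000 cont=0.0000 V=0.0000[hold]  S*(6)=106.9069
k=5: j=0 S=96.8347 intr=46.9653 cont=44.3766 V=46.9653[EX]; j=1 S=118.0268 intr=25.7732 cont=23.5395 V=25.7732[EX]; j=2 S=143.8568 intr=0.0000 cont=7.3548 V=7.3548[hold]; j=3 S=175.3396 intr=0.0000 cont=1.0321 V=1.0321[hold]; j=4 S=213.7124 intr=0.0000 cont=0.0000 V=0.0000[hold]; j=5 S=260.4830 intr=0.0000 cont=0.0000 V=0.0000[hold]  S*(5)=118.0268
k=4: j=0 S=106.9069 intr=36.8931 cont=34.3043 V=36.8931[EX]; j=1 S=130.3033 intr=13.4967 cont=15.0402 V=15.0402[hold]; j=2 S=158.8200 intr=0.0000 cont=3.6972 V=3.6972[hold]; j=3 S=193.5775 intr=0.0000 cont=0.4381 V=0.4381[hold]; j=4 S=235.9416 intr=0.0000 cont=0.0000 V=0.0000[hold]  S*(4)=106.9069
k=3: j=0 S=118.0268 intr=25.7732 cont=24.0450 V=25.7732[EX]; j=1 S=143.8568 intr=0.0000 cont=8.4452 V=8.4452[hold]; j=2 S=175.3396 intr=0.0000 cont=1.8136 V=1.8136[hold]; j=3 S=213.7124 intr=0.0000 cont=0.1859 V=0.1859[hold]  S*(3)=118.0268
k=2: j=0 S=130.3033 intr=13.4967 cont=15.6482 V=15.6482[hold]; j=1 S=158.8200 intr=0.0000 cont=4.5958 V=4.5958[hold]; j=2 S=193.5775 intr=0.0000 cont=0.8734 V=0.8734[hold]  S*(2)=-
k=1: j=0 S=143.8568 intr=0.0000 cont=9.2043 V=9.2043[hold]; j=1 S=175.3396 intr=0.0000 cont=2.4377 V=2.4377[hold]  S*(1)=-
k=0: j=0 S=158.8200 intr=0.0000 cont=5.2659 V=5.2659[hold]  S*(0)=-

price = 5.2659
boundary = - - - 118.0268 106.9069 118.0268 106.9069 118.0268
tree:
5.2659
9.2043 2.4377
15.6482 4.5958 0.8734
25.7732 8.4452 1.8136 0.1859
36.8931 15.0402 3.6972 0.4381 0.0000
46.9653 25.7732 7.3548 1.0321 0.0000 0.0000
56.0886 36.8931 14.1336 2.4316 0.0000 0.0000 0.0000
64.3523 46.9653 25.7732 5.7287 0.0000 0.0000 0.0000 0.0000
71.8375 56.0886 36.8931 13.4967 0.0000 0.0000 0.0000 0.0000 0.0000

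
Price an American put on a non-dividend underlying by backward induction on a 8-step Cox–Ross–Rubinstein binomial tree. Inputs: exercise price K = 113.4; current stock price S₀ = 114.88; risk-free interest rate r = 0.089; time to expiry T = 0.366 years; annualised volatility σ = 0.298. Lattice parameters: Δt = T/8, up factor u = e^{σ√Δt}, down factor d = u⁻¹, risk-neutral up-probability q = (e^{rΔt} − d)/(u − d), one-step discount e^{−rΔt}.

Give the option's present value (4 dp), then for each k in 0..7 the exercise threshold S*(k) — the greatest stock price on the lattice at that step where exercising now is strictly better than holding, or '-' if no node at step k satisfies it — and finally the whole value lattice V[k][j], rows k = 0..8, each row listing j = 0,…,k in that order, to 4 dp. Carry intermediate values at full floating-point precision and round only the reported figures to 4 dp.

Δt=0.04575  u=1.06582  d=0.93825  q=0.51605  discount=0.99594
step 8 (expiry): payoffs max(K−S,0) = 44.4095 35.0294 24.3740 12.2699 0.0000 0.0000 0.0000 0.0000 0.0000
step 7: (k=7,j=0): S=73.5311, (K−S)⁺=39.8689, hold=39.4081 ⇒ V=39.8689 exercise | (k=7,j=1): S=83.5285, (K−S)⁺=29.8715, hold=29.4107 ⇒ V=29.8715 exercise | (k=7,j=2): S=94.8852, (K−S)⁺=18.5148, hold=18.0540 ⇒ V=18.5148 exercise | (k=7,j=3): S=107.7860, (K−S)⁺=5.6140, hold=5.9138 ⇒ V=5.9138 continue | (k=7,j=4): S=122.4409, (K−S)⁺=0.0000, hold=0.0000 ⇒ V=0.0000 continue | (k=7,j=5): S=139.0882, (K−S)⁺=0.0000, hold=0.0000 ⇒ V=0.0000 continue | (k=7,j=6): S=157.9989, (K−S)⁺=0.0000, hold=0.0000 ⇒ V=0.0000 continue | (k=7,j=7): S=179.4807, (K−S)⁺=0.0000, hold=0.0000 ⇒ V=0.0000 continue  boundary S*=94.8852
step 6: (k=6,j=0): S=78.3706, (K−S)⁺=35.0294, hold=34.5686 ⇒ V=35.0294 exercise | (k=6,j=1): S=89.0260, (K−S)⁺=24.3740, hold=23.9132 ⇒ V=24.3740 exercise | (k=6,j=2): S=101.1301, (K−S)⁺=12.2699, hold=11.9632 ⇒ V=12.2699 exercise | (k=6,j=3): S=114.8800, (K−S)⁺=0.0000, hold=2.8503 ⇒ V=2.8503 continue | (k=6,j=4): S=130.4993, (K−S)⁺=0.0000, hold=0.0000 ⇒ V=0.0000 continue | (k=6,j=5): S=148.2423, (K−S)⁺=0.0000, hold=0.0000 ⇒ V=0.0000 continue | (k=6,j=6): S=168.3976, (K−S)⁺=0.0000, hold=0.0000 ⇒ V=0.0000 continue  boundary S*=101.1301
step 5: (k=5,j=0): S=83.5285, (K−S)⁺=29.8715, hold=29.4107 ⇒ V=29.8715 exercise | (k=5,j=1): S=94.8852, (K−S)⁺=18.5148, hold=18.0540 ⇒ V=18.5148 exercise | (k=5,j=2): S=107.7860, (K−S)⁺=5.6140, hold=7.3788 ⇒ V=7.3788 continue | (k=5,j=3): S=122.4409, (K−S)⁺=0.0000, hold=1.3738 ⇒ V=1.3738 continue | (k=5,j=4): S=139.0882, (K−S)⁺=0.0000, hold=0.0000 ⇒ V=0.0000 continue | (k=5,j=5): S=157.9989, (K−S)⁺=0.0000, hold=0.0000 ⇒ V=0.0000 continue  boundary S*=94.8852
step 4: (k=4,j=0): S=89.0260, (K−S)⁺=24.3740, hold=23.9132 ⇒ V=24.3740 exercise | (k=4,j=1): S=101.1301, (K−S)⁺=12.2699, hold=12.7161 ⇒ V=12.7161 continue | (k=4,j=2): S=114.8800, (K−S)⁺=0.0000, hold=4.2625 ⇒ V=4.2625 continue | (k=4,j=3): S=130.4993, (K−S)⁺=0.0000, hold=0.6621 ⇒ V=0.6621 continue | (k=4,j=4): S=148.2423, (K−S)⁺=0.0000, hold=0.0000 ⇒ V=0.0000 continue  boundary S*=89.0260
step 3: (k=3,j=0): S=94.8852, (K−S)⁺=18.5148, hold=18.2833 ⇒ V=18.5148 exercise | (k=3,j=1): S=107.7860, (K−S)⁺=5.6140, hold=8.3196 ⇒ V=8.3196 continue | (k=3,j=2): S=122.4409, (K−S)⁺=0.0000, hold=2.3947 ⇒ V=2.3947 continue | (k=3,j=3): S=139.0882, (K−S)⁺=0.0000, hold=0.3191 ⇒ V=0.3191 continue  boundary S*=94.8852
step 2: (k=2,j=0): S=101.1301, (K−S)⁺=12.2699, hold=13.1997 ⇒ V=13.1997 continue | (k=2,j=1): S=114.8800, (K−S)⁺=0.0000, hold=5.2407 ⇒ V=5.2407 continue | (k=2,j=2): S=130.4993, (K−S)⁺=0.0000, hold=1.3182 ⇒ V=1.3182 continue  boundary S*=-
step 1: (k=1,j=0): S=107.7860, (K−S)⁺=5.6140, hold=9.0555 ⇒ V=9.0555 continue | (k=1,j=1): S=122.4409, (K−S)⁺=0.0000, hold=3.2034 ⇒ V=3.2034 continue  boundary S*=-
step 0: (k=0,j=0): S=114.8800, (K−S)⁺=0.0000, hold=6.0110 ⇒ V=6.0110 continue  boundary S*=-

price = 6.0110
boundary = - - - 94.8852 89.0260 94.8852 101.1301 94.8852
tree:
6.0110
9.0555 3.2034
13.1997 5.2407 1.3182
18.5148 8.3196 2.3947 0.3191
24.3740 12.7161 4.2625 0.6621 0.0000
29.8715 18.5148 7.3788 1.3738 0.0000 0.0000
35.0294 24.3740 12.2699 2.8503 0.0000 0.0000 0.0000
39.8689 29.8715 18.5148 5.9138 0.0000 0.0000 0.0000 0.0000
44.4095 35.0294 24.3740 12.2699 0.0000 0.0000 0.0000 0.0000 0.0000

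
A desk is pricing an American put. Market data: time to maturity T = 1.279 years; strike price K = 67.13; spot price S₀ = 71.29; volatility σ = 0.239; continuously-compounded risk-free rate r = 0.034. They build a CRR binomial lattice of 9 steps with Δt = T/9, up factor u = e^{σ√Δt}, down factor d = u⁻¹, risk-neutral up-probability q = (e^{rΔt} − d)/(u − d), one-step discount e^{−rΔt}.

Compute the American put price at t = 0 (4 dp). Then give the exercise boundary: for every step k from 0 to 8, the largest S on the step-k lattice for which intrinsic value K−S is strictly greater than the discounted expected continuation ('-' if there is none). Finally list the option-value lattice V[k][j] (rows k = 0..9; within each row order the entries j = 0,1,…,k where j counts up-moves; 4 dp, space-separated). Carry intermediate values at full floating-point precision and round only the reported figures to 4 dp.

price = 4.5694
boundary = - - - - 49.7180 45.4344 49.7180 54.4054 59.5348
tree:
4.5694
6.6835 2.5354
9.5069 3.9729 1.1470
13.0987 6.0682 1.9518 0.3671
17.4120 8.9852 3.2595 0.6853 0.0579
21.6956 12.8067 5.3158 1.2698 0.1174 0.0000
25.6101 17.4120 8.4034 2.3322 0.2379 0.0000 0.0000
29.1874 21.6956 12.7246 4.2373 0.4823 0.0000 0.0000 0.0000
32.4564 25.6101 17.4120 7.5952 0.9778 0.0000 0.0000 0.0000 0.0000
35.4438 29.1874 21.6956 12.7246 1.9822 0.0000 0.0000 0.0000 0.0000 0.0000

Δt=0.14211, u=1.09428, d=0.91384, q=0.50433, disc=e^(-rΔt)=0.99518
k=9 terminal: V=max(K-S,0) → 35.4438 29.1874 21.6956 12.7246 1.9822 0.0000 0.0000 0.0000 0.0000 0.0000
k=8: j=0 S=34.6736 intr=32.4564 cont=32.1329 V=32.4564[EX]; j=1 S=41.5199 intr=25.6101 cont=25.2866 V=25.6101[EX]; j=2 S=49.7180 intr=17.4120 cont=17.0884 V=17.4120[EX]; j=3 S=59.5348 intr=7.5952 cont=7.2716 V=7.5952[EX]; j=4 S=71.2900 intr=0.0000 cont=0.9778 V=0.9778[hold]; j=5 S=85.3662 intr=0.0000 cont=0.0000 V=0.0000[hold]; j=6 S=102.2218 intr=0.0000 cont=0.0000 V=0.0000[hold]; j=7 S=122.4056 intr=0.0000 cont=0.0000 V=0.0000[hold]; j=8 S=146.5746 intr=0.0000 cont=0.0000 V=0.0000[hold]  S*(8)=59.5348
k=7: j=0 S=37.9426 intr=29.1874 cont=28.8638 V=29.1874[EX]; j=1 S=45.4344 intr=21.6956 cont=21.3720 V=21.6956[EX]; j=2 S=54.4054 intr=12.7246 cont=12.4010 V=12.7246[EX]; j=3 S=65.1478 intr=1.9822 cont=4.2373 V=4.2373[hold]; j=4 S=78.0113 intr=0.0000 cont=0.4823 V=0.4823[hold]; j=5 S=93.4146 intr=0.0000 cont=0.0000 V=0.0000[hold]; j=6 S=111.8594 intr=0.0000 cont=0.0000 V=0.0000[hold]; j=7 S=133.9461 intr=0.0000 cont=0.0000 V=0.0000[hold]  S*(7)=54.4054
k=6: j=0 S=41.5199 intr=25.6101 cont=25.2866 V=25.6101[EX]; j=1 S=49.7180 intr=17.4120 cont=17.0884 V=17.4120[EX]; j=2 S=59.5348 intr=7.5952 cont=8.4034 V=8.4034[hold]; j=3 S=71.2900 intr=0.0000 cont=2.3322 V=2.3322[hold]; j=4 S=85.3662 intr=0.0000 cont=0.2379 V=0.2379[hold]; j=5 S=102.2218 intr=0.0000 cont=0.0000 V=0.0000[hold]; j=6 S=122.4056 intr=0.0000 cont=0.0000 V=0.0000[hold]  S*(6)=49.7180
k=5: j=0 S=45.4344 intr=21.6956 cont=21.3720 V=21.6956[EX]; j=1 S=54.4054 intr=12.7246 cont=12.8067 V=12.8067[hold]; j=2 S=65.1478 intr=1.9822 cont=5.3158 V=5.3158[hold]; j=3 S=78.0113 intr=0.0000 cont=1.2698 V=1.2698[hold]; j=4 S=93.4146 intr=0.0000 cont=0.1174 V=0.1174[hold]; j=5 S=111.8594 intr=0.0000 cont=0.0000 V=0.0000[hold]  S*(5)=45.4344
k=4: j=0 S=49.7180 intr=17.4120 cont=17.1296 V=17.4120[EX]; j=1 S=59.5348 intr=7.5952 cont=8.9852 V=8.9852[hold]; j=2 S=71.2900 intr=0.0000 cont=3.2595 V=3.2595[hold]; j=3 S=85.3662 intr=0.0000 cont=0.6853 V=0.6853[hold]; j=4 S=102.2218 intr=0.0000 cont=0.0579 V=0.0579[hold]  S*(4)=49.7180
k=3: j=0 S=54.4054 intr=12.7246 cont=13.0987 V=13.0987[hold]; j=1 S=65.1478 intr=1.9822 cont=6.0682 V=6.0682[hold]; j=2 S=78.0113 intr=0.0000 cont=1.9518 V=1.9518[hold]; j=3 S=93.4146 intr=0.0000 cont=0.3671 V=0.3671[hold]  S*(3)=-
k=2: j=0 S=59.5348 intr=7.5952 cont=9.5069 V=9.5069[hold]; j=1 S=71.2900 intr=0.0000 cont=3.9729 V=3.9729[hold]; j=2 S=85.3662 intr=0.0000 cont=1.1470 V=1.1470[hold]  S*(2)=-
k=1: j=0 S=65.1478 intr=1.9822 cont=6.6835 V=6.6835[hold]; j=1 S=78.0113 intr=0.0000 cont=2.5354 V=2.5354[hold]  S*(1)=-
k=0: j=0 S=71.2900 intr=0.0000 cont=4.5694 V=4.5694[hold]  S*(0)=-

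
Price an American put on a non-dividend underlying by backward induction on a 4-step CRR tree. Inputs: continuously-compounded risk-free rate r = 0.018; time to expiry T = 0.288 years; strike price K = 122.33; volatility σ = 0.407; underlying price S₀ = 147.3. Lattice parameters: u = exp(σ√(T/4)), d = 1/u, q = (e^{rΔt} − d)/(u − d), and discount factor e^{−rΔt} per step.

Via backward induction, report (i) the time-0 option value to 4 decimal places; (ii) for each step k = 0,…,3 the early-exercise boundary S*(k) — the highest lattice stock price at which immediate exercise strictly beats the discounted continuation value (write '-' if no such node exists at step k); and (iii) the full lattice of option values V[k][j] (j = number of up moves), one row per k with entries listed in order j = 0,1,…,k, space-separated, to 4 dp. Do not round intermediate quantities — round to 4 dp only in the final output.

price = 3.0800
boundary = - - - 106.1489
tree:
3.0800
5.4059 0.5550
9.4038 1.0660 0.0000
16.1811 2.0473 0.0000 0.0000
27.1630 3.9320 0.0000 0.0000 0.0000

Δt=0.07200  u=1.11540  d=0.89654  q=0.47865  discount=0.99870
step 4 (expiry): payoffs max(K−S,0) = 27.1630 3.9320 0.0000 0.0000 0.0000
step 3: (k=3,j=0): S=106.1489, (K−S)⁺=16.1811, hold=16.0227 ⇒ V=16.1811 exercise | (k=3,j=1): S=132.0607, (K−S)⁺=0.0000, hold=2.0473 ⇒ V=2.0473 continue | (k=3,j=2): S=164.2978, (K−S)⁺=0.0000, hold=0.0000 ⇒ V=0.0000 continue | (k=3,j=3): S=204.4043, (K−S)⁺=0.0000, hold=0.0000 ⇒ V=0.0000 continue  boundary S*=106.1489
step 2: (k=2,j=0): S=118.3980, (K−S)⁺=3.9320, hold=9.4038 ⇒ V=9.4038 continue | (k=2,j=1): S=147.3000, (K−S)⁺=0.0000, hold=1.0660 ⇒ V=1.0660 continue | (k=2,j=2): S=183.2572, (K−S)⁺=0.0000, hold=0.0000 ⇒ V=0.0000 continue  boundary S*=-
step 1: (k=1,j=0): S=132.0607, (K−S)⁺=0.0000, hold=5.4059 ⇒ V=5.4059 continue | (k=1,j=1): S=164.2978, (K−S)⁺=0.0000, hold=0.5550 ⇒ V=0.5550 continue  boundary S*=-
step 0: (k=0,j=0): S=147.3000, (K−S)⁺=0.0000, hold=3.0800 ⇒ V=3.0800 continue  boundary S*=-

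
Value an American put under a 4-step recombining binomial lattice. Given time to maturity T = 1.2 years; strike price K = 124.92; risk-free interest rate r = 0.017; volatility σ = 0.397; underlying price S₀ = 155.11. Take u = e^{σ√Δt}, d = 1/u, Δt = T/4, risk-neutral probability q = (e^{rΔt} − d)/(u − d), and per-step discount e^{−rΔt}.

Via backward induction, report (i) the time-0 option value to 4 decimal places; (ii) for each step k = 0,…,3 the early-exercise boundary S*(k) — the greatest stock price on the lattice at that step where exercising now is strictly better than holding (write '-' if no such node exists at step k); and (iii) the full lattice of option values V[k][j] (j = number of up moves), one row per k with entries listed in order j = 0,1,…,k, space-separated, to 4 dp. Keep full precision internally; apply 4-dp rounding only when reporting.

Δt=0.30000, u=1.24290, d=0.80457, q=0.45752, disc=e^(-rΔt)=0.99491
k=4 terminal: V=max(K-S,0) → 59.9223 24.5119 0.0000 0.0000 0.0000
k=3: j=0 S=80.7855 intr=44.1345 cont=43.4991 V=44.1345[EX]; j=1 S=124.7970 intr=0.1230 cont=13.2297 V=13.2297[hold]; j=2 S=192.7859 intr=0.0000 cont=0.0000 V=0.0000[hold]; j=3 S=297.8149 intr=0.0000 cont=0.0000 V=0.0000[hold]  S*(3)=80.7855
k=2: j=0 S=100.4081 intr=24.5119 cont=29.8425 V=29.8425[hold]; j=1 S=155.1100 intr=0.0000 cont=7.1404 V=7.1404[hold]; j=2 S=239.6133 intr=0.0000 cont=0.0000 V=0.0000[hold]  S*(2)=-
k=1: j=0 S=124.7970 intr=0.1230 cont=19.3569 V=19.3569[hold]; j=1 S=192.7859 intr=0.0000 cont=3.8538 V=3.8538[hold]  S*(1)=-
k=0: j=0 S=155.1100 intr=0.0000 cont=12.2016 V=12.2016[hold]  S*(0)=-

price = 12.2016
boundary = - - - 80.7855
tree:
12.2016
19.3569 3.8538
29.8425 7.1404 0.0000
44.1345 13.2297 0.0000 0.0000
59.9223 24.5119 0.0000 0.0000 0.0000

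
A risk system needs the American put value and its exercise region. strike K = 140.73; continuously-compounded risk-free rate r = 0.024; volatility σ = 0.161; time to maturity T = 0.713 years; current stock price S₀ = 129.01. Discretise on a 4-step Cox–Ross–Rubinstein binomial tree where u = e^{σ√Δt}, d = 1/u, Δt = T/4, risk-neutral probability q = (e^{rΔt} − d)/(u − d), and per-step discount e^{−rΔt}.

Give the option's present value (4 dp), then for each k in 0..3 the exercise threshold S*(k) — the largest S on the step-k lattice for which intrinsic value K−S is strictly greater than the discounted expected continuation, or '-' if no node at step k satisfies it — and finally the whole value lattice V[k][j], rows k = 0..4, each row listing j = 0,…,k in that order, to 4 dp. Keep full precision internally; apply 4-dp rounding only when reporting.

price = 13.6195
boundary = - 120.5321 112.6114 120.5321
tree:
13.6195
20.1979 7.5261
28.1186 12.6663 2.7387
35.5189 20.1979 5.6655 0.0000
42.4328 28.1186 11.7200 0.0000 0.0000

Δt=0.17825  u=1.07034  d=0.93429  q=0.51452  discount=0.99573
step 4 (expiry): payoffs max(K−S,0) = 42.4328 28.1186 11.7200 0.0000 0.0000
step 3: (k=3,j=0): S=105.2111, (K−S)⁺=35.5189, hold=34.9181 ⇒ V=35.5189 exercise | (k=3,j=1): S=120.5321, (K−S)⁺=20.1979, hold=19.5971 ⇒ V=20.1979 exercise | (k=3,j=2): S=138.0842, (K−S)⁺=2.6458, hold=5.6655 ⇒ V=5.6655 continue | (k=3,j=3): S=158.1922, (K−S)⁺=0.0000, hold=0.0000 ⇒ V=0.0000 continue  boundary S*=120.5321
step 2: (k=2,j=0): S=112.6114, (K−S)⁺=28.1186, hold=27.5179 ⇒ V=28.1186 exercise | (k=2,j=1): S=129.0100, (K−S)⁺=11.7200, hold=12.6663 ⇒ V=12.6663 continue | (k=2,j=2): S=147.7966, (K−S)⁺=0.0000, hold=2.7387 ⇒ V=2.7387 continue  boundary S*=112.6114
step 1: (k=1,j=0): S=120.5321, (K−S)⁺=20.1979, hold=20.0819 ⇒ V=20.1979 exercise | (k=1,j=1): S=138.0842, (K−S)⁺=2.6458, hold=7.5261 ⇒ V=7.5261 continue  boundary S*=120.5321
step 0: (k=0,j=0): S=129.0100, (K−S)⁺=11.7200, hold=13.6195 ⇒ V=13.6195 continue  boundary S*=-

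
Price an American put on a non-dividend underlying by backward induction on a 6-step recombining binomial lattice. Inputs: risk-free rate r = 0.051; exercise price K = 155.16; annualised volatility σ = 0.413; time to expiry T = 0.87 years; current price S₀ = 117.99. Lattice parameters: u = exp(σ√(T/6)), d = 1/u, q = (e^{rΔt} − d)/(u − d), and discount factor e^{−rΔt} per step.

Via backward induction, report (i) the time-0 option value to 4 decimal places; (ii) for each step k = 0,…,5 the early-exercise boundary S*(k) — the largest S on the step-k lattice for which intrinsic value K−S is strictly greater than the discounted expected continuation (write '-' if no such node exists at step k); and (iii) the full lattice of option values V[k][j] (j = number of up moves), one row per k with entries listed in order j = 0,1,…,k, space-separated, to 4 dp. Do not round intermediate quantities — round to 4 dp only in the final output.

Δt=0.14500, u=1.17031, d=0.85448, q=0.48427, disc=e^(-rΔt)=0.99263
k=6 terminal: V=max(K-S,0) → 109.2352 92.2606 69.0119 37.1700 0.0000 0.0000 0.0000
k=5: j=0 S=53.7461 intr=101.4139 cont=100.2707 V=101.4139[EX]; j=1 S=73.6116 intr=81.5484 cont=80.4052 V=81.5484[EX]; j=2 S=100.8197 intr=54.3403 cont=53.1971 V=54.3403[EX]; j=3 S=138.0845 intr=17.0755 cont=19.0286 V=19.0286[hold]; j=4 S=189.1229 intr=0.0000 cont=0.0000 V=0.0000[hold]; j=5 S=259.0260 intr=0.0000 cont=0.0000 V=0.0000[hold]  S*(5)=100.8197
k=4: j=0 S=62.8994 intr=92.2606 cont=91.1174 V=92.2606[EX]; j=1 S=86.1481 intr=69.0119 cont=67.8687 V=69.0119[EX]; j=2 S=117.9900 intr=37.1700 cont=36.9657 V=37.1700[EX]; j=3 S=161.6012 intr=0.0000 cont=9.7414 V=9.7414[hold]; j=4 S=221.3318 intr=0.0000 cont=0.0000 V=0.0000[hold]  S*(4)=117.9900
k=3: j=0 S=73.6116 intr=81.5484 cont=80.4052 V=81.5484[EX]; j=1 S=100.8197 intr=54.3403 cont=53.1971 V=54.3403[EX]; j=2 S=138.0845 intr=17.0755 cont=23.7113 V=23.7113[hold]; j=3 S=189.1229 intr=0.0000 cont=4.9870 V=4.9870[hold]  S*(3)=100.8197
k=2: j=0 S=86.1481 intr=69.0119 cont=67.8687 V=69.0119[EX]; j=1 S=117.9900 intr=37.1700 cont=39.2166 V=39.2166[hold]; j=2 S=161.6012 intr=0.0000 cont=14.5358 V=14.5358[hold]  S*(2)=86.1481
k=1: j=0 S=100.8197 intr=54.3403 cont=54.1809 V=54.3403[EX]; j=1 S=138.0845 intr=17.0755 cont=27.0637 V=27.0637[hold]  S*(1)=100.8197
k=0: j=0 S=117.9900 intr=37.1700 cont=40.8281 V=40.8281[hold]  S*(0)=-

price = 40.8281
boundary = - 100.8197 86.1481 100.8197 117.9900 100.8197
tree:
40.8281
54.3403 27.0637
69.0119 39.2166 14.5358
81.5484 54.3403 23.7113 4.9870
92.2606 69.0119 37.1700 9.7414 0.0000
101.4139 81.5484 54.3403 19.0286 0.0000 0.0000
109.2352 92.2606 69.0119 37.1700 0.0000 0.0000 0.0000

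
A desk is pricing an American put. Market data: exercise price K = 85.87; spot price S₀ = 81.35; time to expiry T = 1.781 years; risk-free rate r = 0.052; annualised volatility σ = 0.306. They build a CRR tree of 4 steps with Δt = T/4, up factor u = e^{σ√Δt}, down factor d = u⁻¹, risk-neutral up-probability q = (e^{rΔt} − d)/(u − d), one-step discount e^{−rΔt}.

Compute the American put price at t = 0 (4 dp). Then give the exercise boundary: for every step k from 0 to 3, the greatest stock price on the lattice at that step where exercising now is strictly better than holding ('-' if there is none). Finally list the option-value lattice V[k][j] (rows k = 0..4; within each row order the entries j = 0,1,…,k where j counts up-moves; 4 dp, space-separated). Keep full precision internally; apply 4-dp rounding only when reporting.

price = 12.6794
boundary = - - 54.0760 66.3256
tree:
12.6794
20.5416 5.5932
31.7940 10.5109 1.0527
41.7812 19.5444 2.1814 0.0000
49.9239 31.7940 4.5200 0.0000 0.0000

params: Δt=0.44525 u=1.22652 d=0.81531 q=0.50609 e^(-rΔt)=0.97711
t_4 payoffs: 49.9239 31.7940 4.5200 0.0000 0.0000
t_3: node(3,0) S=44.0888 payoff=41.7812 vs cont=39.8159 → 41.7812 [stop]  node(3,1) S=66.3256 payoff=19.5444 vs cont=17.5791 → 19.5444 [stop]  node(3,2) S=99.7778 payoff=0.0000 vs cont=2.1814 → 2.1814 [wait]  node(3,3) S=150.1020 payoff=0.0000 vs cont=0.0000 → 0.0000 [wait]  ⇒ S*(3)=66.3256
t_2: node(2,0) S=54.0760 payoff=31.7940 vs cont=29.8286 → 31.7940 [stop]  node(2,1) S=81.3500 payoff=4.5200 vs cont=10.5109 → 10.5109 [wait]  node(2,2) S=122.3799 payoff=0.0000 vs cont=1.0527 → 1.0527 [wait]  ⇒ S*(2)=54.0760
t_1: node(1,0) S=66.3256 payoff=19.5444 vs cont=20.5416 → 20.5416 [wait]  node(1,1) S=99.7778 payoff=0.0000 vs cont=5.5932 → 5.5932 [wait]  ⇒ S*(1)=-
t_0: node(0,0) S=81.3500 payoff=4.5200 vs cont=12.6794 → 12.6794 [wait]  ⇒ S*(0)=-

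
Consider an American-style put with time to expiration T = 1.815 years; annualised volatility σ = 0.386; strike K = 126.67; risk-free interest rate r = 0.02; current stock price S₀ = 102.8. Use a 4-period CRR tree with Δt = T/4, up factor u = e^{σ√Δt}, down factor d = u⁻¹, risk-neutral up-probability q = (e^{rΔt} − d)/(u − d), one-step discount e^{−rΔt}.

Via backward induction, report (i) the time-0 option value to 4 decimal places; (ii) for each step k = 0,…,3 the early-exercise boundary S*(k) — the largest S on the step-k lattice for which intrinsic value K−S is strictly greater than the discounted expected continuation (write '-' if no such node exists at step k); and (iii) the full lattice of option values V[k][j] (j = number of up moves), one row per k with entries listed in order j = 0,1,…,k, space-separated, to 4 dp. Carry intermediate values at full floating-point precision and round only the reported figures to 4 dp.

Δt=0.45375  u=1.29695  d=0.77104  q=0.45269  discount=0.99097
step 4 (expiry): payoffs max(K−S,0) = 90.3368 65.5549 23.8700 0.0000 0.0000
step 3: (k=3,j=0): S=47.1223, (K−S)⁺=79.5477, hold=78.4034 ⇒ V=79.5477 exercise | (k=3,j=1): S=79.2630, (K−S)⁺=47.4070, hold=46.2626 ⇒ V=47.4070 exercise | (k=3,j=2): S=133.3262, (K−S)⁺=0.0000, hold=12.9462 ⇒ V=12.9462 continue | (k=3,j=3): S=224.2643, (K−S)⁺=0.0000, hold=0.0000 ⇒ V=0.0000 continue  boundary S*=79.2630
step 2: (k=2,j=0): S=61.1151, (K−S)⁺=65.5549, hold=64.4106 ⇒ V=65.5549 exercise | (k=2,j=1): S=102.8000, (K−S)⁺=23.8700, hold=31.5194 ⇒ V=31.5194 continue | (k=2,j=2): S=172.9171, (K−S)⁺=0.0000, hold=7.0215 ⇒ V=7.0215 continue  boundary S*=61.1151
step 1: (k=1,j=0): S=79.2630, (K−S)⁺=47.4070, hold=49.6942 ⇒ V=49.6942 continue | (k=1,j=1): S=133.3262, (K−S)⁺=0.0000, hold=20.2448 ⇒ V=20.2448 continue  boundary S*=-
step 0: (k=0,j=0): S=102.8000, (K−S)⁺=23.8700, hold=36.0341 ⇒ V=36.0341 continue  boundary S*=-

price = 36.0341
boundary = - - 61.1151 79.2630
tree:
36.0341
49.6942 20.2448
65.5549 31.5194 7.0215
79.5477 47.4070 12.9462 0.0000
90.3368 65.5549 23.8700 0.0000 0.0000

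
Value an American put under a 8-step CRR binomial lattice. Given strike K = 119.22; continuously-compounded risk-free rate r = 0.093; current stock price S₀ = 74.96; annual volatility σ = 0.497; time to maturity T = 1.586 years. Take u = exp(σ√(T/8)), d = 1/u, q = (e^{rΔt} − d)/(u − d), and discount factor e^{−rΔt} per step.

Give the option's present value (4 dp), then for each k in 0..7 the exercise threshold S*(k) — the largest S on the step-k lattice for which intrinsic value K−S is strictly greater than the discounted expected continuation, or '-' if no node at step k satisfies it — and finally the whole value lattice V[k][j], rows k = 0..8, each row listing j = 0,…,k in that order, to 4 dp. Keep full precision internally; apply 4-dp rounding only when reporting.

price = 45.2661
boundary = - 60.0792 48.1525 60.0792 74.9600 60.0792 74.9600 93.5265
tree:
45.2661
59.1408 32.3585
71.0675 44.5540 20.7291
80.6265 59.1408 30.8680 10.8247
88.2880 71.0675 44.2600 17.9192 3.7536
94.4285 80.6265 59.1408 28.7849 7.1406 0.3237
99.3500 88.2880 71.0675 44.2600 13.5586 0.6423 0.0000
103.2945 94.4285 80.6265 59.1408 25.6935 1.2743 0.0000 0.0000
106.4560 99.3500 88.2880 71.0675 44.2600 2.5282 0.0000 0.0000 0.0000

Δt=0.19825  u=1.24769  d=0.80148  q=0.48661  discount=0.98173
step 8 (expiry): payoffs max(K−S,0) = 106.4560 99.3500 88.2880 71.0675 44.2600 2.5282 0.0000 0.0000 0.0000
step 7: (k=7,j=0): S=15.9255, (K−S)⁺=103.2945, hold=101.1166 ⇒ V=103.2945 exercise | (k=7,j=1): S=24.7915, (K−S)⁺=94.4285, hold=92.2505 ⇒ V=94.4285 exercise | (k=7,j=2): S=38.5935, (K−S)⁺=80.6265, hold=78.4486 ⇒ V=80.6265 exercise | (k=7,j=3): S=60.0792, (K−S)⁺=59.1408, hold=56.9628 ⇒ V=59.1408 exercise | (k=7,j=4): S=93.5265, (K−S)⁺=25.6935, hold=23.5155 ⇒ V=25.6935 exercise | (k=7,j=5): S=145.5947, (K−S)⁺=0.0000, hold=1.2743 ⇒ V=1.2743 continue | (k=7,j=6): S=226.6502, (K−S)⁺=0.0000, hold=0.0000 ⇒ V=0.0000 continue | (k=7,j=7): S=352.8309, (K−S)⁺=0.0000, hold=0.0000 ⇒ V=0.0000 continue  boundary S*=93.5265
step 6: (k=6,j=0): S=19.8700, (K−S)⁺=99.3500, hold=97.1721 ⇒ V=99.3500 exercise | (k=6,j=1): S=30.9320, (K−S)⁺=88.2880, hold=86.1100 ⇒ V=88.2880 exercise | (k=6,j=2): S=48.1525, (K−S)⁺=71.0675, hold=68.8895 ⇒ V=71.0675 exercise | (k=6,j=3): S=74.9600, (K−S)⁺=44.2600, hold=42.0821 ⇒ V=44.2600 exercise | (k=6,j=4): S=116.6918, (K−S)⁺=2.5282, hold=13.5586 ⇒ V=13.5586 continue | (k=6,j=5): S=181.6564, (K−S)⁺=0.0000, hold=0.6423 ⇒ V=0.6423 continue | (k=6,j=6): S=282.7882, (K−S)⁺=0.0000, hold=0.0000 ⇒ V=0.0000 continue  boundary S*=74.9600
step 5: (k=5,j=0): S=24.7915, (K−S)⁺=94.4285, hold=92.2505 ⇒ V=94.4285 exercise | (k=5,j=1): S=38.5935, (K−S)⁺=80.6265, hold=78.4486 ⇒ V=80.6265 exercise | (k=5,j=2): S=60.0792, (K−S)⁺=59.1408, hold=56.9628 ⇒ V=59.1408 exercise | (k=5,j=3): S=93.5265, (K−S)⁺=25.6935, hold=28.7849 ⇒ V=28.7849 continue | (k=5,j=4): S=145.5947, (K−S)⁺=0.0000, hold=7.1406 ⇒ V=7.1406 continue | (k=5,j=5): S=226.6502, (K−S)⁺=0.0000, hold=0.3237 ⇒ V=0.3237 continue  boundary S*=60.0792
step 4: (k=4,j=0): S=30.9320, (K−S)⁺=88.2880, hold=86.1100 ⇒ V=88.2880 exercise | (k=4,j=1): S=48.1525, (K−S)⁺=71.0675, hold=68.8895 ⇒ V=71.0675 exercise | (k=4,j=2): S=74.9600, (K−S)⁺=44.2600, hold=43.5589 ⇒ V=44.2600 exercise | (k=4,j=3): S=116.6918, (K−S)⁺=2.5282, hold=17.9192 ⇒ V=17.9192 continue | (k=4,j=4): S=181.6564, (K−S)⁺=0.0000, hold=3.7536 ⇒ V=3.7536 continue  boundary S*=74.9600
step 3: (k=3,j=0): S=38.5935, (K−S)⁺=80.6265, hold=78.4486 ⇒ V=80.6265 exercise | (k=3,j=1): S=60.0792, (K−S)⁺=59.1408, hold=56.9628 ⇒ V=59.1408 exercise | (k=3,j=2): S=93.5265, (K−S)⁺=25.6935, hold=30.8680 ⇒ V=30.8680 continue | (k=3,j=3): S=145.5947, (K−S)⁺=0.0000, hold=10.8247 ⇒ V=10.8247 continue  boundary S*=60.0792
step 2: (k=2,j=0): S=48.1525, (K−S)⁺=71.0675, hold=68.8895 ⇒ V=71.0675 exercise | (k=2,j=1): S=74.9600, (K−S)⁺=44.2600, hold=44.5540 ⇒ V=44.5540 continue | (k=2,j=2): S=116.6918, (K−S)⁺=2.5282, hold=20.7291 ⇒ V=20.7291 continue  boundary S*=48.1525
step 1: (k=1,j=0): S=60.0792, (K−S)⁺=59.1408, hold=57.1033 ⇒ V=59.1408 exercise | (k=1,j=1): S=93.5265, (K−S)⁺=25.6935, hold=32.3585 ⇒ V=32.3585 continue  boundary S*=60.0792
step 0: (k=0,j=0): S=74.9600, (K−S)⁺=44.2600, hold=45.2661 ⇒ V=45.2661 continue  boundary S*=-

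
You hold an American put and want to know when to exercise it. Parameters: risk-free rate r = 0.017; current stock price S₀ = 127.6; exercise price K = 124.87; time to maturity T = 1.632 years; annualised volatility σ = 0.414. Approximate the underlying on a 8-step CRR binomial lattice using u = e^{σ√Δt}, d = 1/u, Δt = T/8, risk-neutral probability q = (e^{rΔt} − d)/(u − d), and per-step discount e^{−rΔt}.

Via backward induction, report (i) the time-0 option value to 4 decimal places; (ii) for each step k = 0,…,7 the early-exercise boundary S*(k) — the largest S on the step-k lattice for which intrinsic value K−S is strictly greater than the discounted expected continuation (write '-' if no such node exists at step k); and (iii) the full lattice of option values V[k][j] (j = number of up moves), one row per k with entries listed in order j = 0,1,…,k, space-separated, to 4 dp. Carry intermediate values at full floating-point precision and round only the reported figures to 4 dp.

price = 22.8792
boundary = - - - - 60.3974 72.8159 87.7878 72.8159
tree:
22.8792
31.2083 13.3760
41.2662 19.7596 6.0613
52.6402 28.3644 9.9127 1.6331
64.4726 39.2910 15.8852 3.0497 0.0000
74.7732 52.0541 24.7607 5.6948 0.0000 0.0000
83.3171 64.4726 37.0822 10.6343 0.0000 0.0000 0.0000
90.4038 74.7732 52.0541 19.8581 0.0000 0.0000 0.0000 0.0000
96.2819 83.3171 64.4726 37.0822 0.0000 0.0000 0.0000 0.0000 0.0000

params: Δt=0.20400 u=1.20561 d=0.82945 q=0.46262 e^(-rΔt)=0.99654
t_8 payoffs: 96.2819 83.3171 64.4726 37.0822 0.0000 0.0000 0.0000 0.0000 0.0000
t_7: node(7,0) S=34.4662 payoff=90.4038 vs cont=89.9715 → 90.4038 [stop]  node(7,1) S=50.0968 payoff=74.7732 vs cont=74.3409 → 74.7732 [stop]  node(7,2) S=72.8159 payoff=52.0541 vs cont=51.6218 → 52.0541 [stop]  node(7,3) S=105.8382 payoff=19.0318 vs cont=19.8581 → 19.8581 [wait]  node(7,4) S=153.8363 payoff=0.0000 vs cont=0.0000 → 0.0000 [wait]  node(7,5) S=223.6017 payoff=0.0000 vs cont=0.0000 → 0.0000 [wait]  node(7,6) S=325.0061 payoff=0.0000 vs cont=0.0000 → 0.0000 [wait]  node(7,7) S=472.3978 payoff=0.0000 vs cont=0.0000 → 0.0000 [wait]  ⇒ S*(7)=72.8159
t_6: node(6,0) S=41.5529 payoff=83.3171 vs cont=82.8848 → 83.3171 [stop]  node(6,1) S=60.3974 payoff=64.4726 vs cont=64.0403 → 64.4726 [stop]  node(6,2) S=87.7878 payoff=37.0822 vs cont=37.0308 → 37.0822 [stop]  node(6,3) S=127.6000 payoff=0.0000 vs cont=10.6343 → 10.6343 [wait]  node(6,4) S=185.4672 payoff=0.0000 vs cont=0.0000 → 0.0000 [wait]  node(6,5) S=269.5773 payoff=0.0000 vs cont=0.0000 → 0.0000 [wait]  node(6,6) S=391.8318 payoff=0.0000 vs cont=0.0000 → 0.0000 [wait]  ⇒ S*(6)=87.7878
t_5: node(5,0) S=50.0968 payoff=74.7732 vs cont=74.3409 → 74.7732 [stop]  node(5,1) S=72.8159 payoff=52.0541 vs cont=51.6218 → 52.0541 [stop]  node(5,2) S=105.8382 payoff=19.0318 vs cont=24.7607 → 24.7607 [wait]  node(5,3) S=153.8363 payoff=0.0000 vs cont=5.6948 → 5.6948 [wait]  node(5,4) S=223.6017 payoff=0.0000 vs cont=0.0000 → 0.0000 [wait]  node(5,5) S=325.0061 payoff=0.0000 vs cont=0.0000 → 0.0000 [wait]  ⇒ S*(5)=72.8159
t_4: node(4,0) S=60.3974 payoff=64.4726 vs cont=64.0403 → 64.4726 [stop]  node(4,1) S=87.7878 payoff=37.0822 vs cont=39.2910 → 39.2910 [wait]  node(4,2) S=127.6000 payoff=0.0000 vs cont=15.8852 → 15.8852 [wait]  node(4,3) S=185.4672 payoff=0.0000 vs cont=3.0497 → 3.0497 [wait]  node(4,4) S=269.5773 payoff=0.0000 vs cont=0.0000 → 0.0000 [wait]  ⇒ S*(4)=60.3974
t_3: node(3,0) S=72.8159 payoff=52.0541 vs cont=52.6402 → 52.6402 [wait]  node(3,1) S=105.8382 payoff=19.0318 vs cont=28.3644 → 28.3644 [wait]  node(3,2) S=153.8363 payoff=0.0000 vs cont=9.9127 → 9.9127 [wait]  node(3,3) S=223.6017 payoff=0.0000 vs cont=1.6331 → 1.6331 [wait]  ⇒ S*(3)=-
t_2: node(2,0) S=87.7878 payoff=37.0822 vs cont=41.2662 → 41.2662 [wait]  node(2,1) S=127.6000 payoff=0.0000 vs cont=19.7596 → 19.7596 [wait]  node(2,2) S=185.4672 payoff=0.0000 vs cont=6.0613 → 6.0613 [wait]  ⇒ S*(2)=-
t_1: node(1,0) S=105.8382 payoff=19.0318 vs cont=31.2083 → 31.2083 [wait]  node(1,1) S=153.8363 payoff=0.0000 vs cont=13.3760 → 13.3760 [wait]  ⇒ S*(1)=-
t_0: node(0,0) S=127.6000 payoff=0.0000 vs cont=22.8792 → 22.8792 [wait]  ⇒ S*(0)=-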